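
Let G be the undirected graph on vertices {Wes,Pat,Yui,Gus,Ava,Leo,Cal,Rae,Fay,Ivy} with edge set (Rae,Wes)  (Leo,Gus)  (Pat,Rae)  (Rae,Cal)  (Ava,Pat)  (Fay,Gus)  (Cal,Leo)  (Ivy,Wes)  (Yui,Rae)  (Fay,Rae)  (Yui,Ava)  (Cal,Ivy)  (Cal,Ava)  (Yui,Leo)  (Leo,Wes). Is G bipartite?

The cycle Leo-Gus-Fay-Rae-Wes-Leo has length 5, which is odd, so the graph is not bipartite.

No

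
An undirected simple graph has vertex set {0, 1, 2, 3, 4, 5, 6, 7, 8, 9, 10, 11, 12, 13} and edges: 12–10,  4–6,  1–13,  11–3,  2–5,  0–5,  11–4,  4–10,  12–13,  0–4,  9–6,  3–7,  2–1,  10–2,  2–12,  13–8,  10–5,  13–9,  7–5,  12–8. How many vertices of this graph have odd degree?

0

Degrees: 0:2, 1:2, 2:4, 3:2, 4:4, 5:4, 6:2, 7:2, 8:2, 9:2, 10:4, 11:2, 12:4, 13:4
Odd-degree vertices: none.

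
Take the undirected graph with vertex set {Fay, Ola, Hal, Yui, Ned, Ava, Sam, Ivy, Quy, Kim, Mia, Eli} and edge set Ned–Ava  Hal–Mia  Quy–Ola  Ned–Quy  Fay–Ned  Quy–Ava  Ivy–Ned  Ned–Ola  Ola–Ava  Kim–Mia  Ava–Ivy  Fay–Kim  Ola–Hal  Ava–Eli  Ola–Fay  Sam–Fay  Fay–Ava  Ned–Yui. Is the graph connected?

Starting from Fay and exploring outward reaches every vertex (Fay, Ola, Kim, Sam, Ned, Ava, Quy, Hal, Mia, Yui, Ivy, Eli); the graph is connected.

Yes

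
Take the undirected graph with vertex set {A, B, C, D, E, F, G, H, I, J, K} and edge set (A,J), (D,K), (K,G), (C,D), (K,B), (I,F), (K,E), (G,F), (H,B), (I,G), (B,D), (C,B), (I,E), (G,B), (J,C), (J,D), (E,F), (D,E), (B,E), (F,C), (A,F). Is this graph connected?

A breadth-first search from A visits A, F, J, G, C, E, I, D, K, B, H — all 11 vertices — so the graph is connected.

Yes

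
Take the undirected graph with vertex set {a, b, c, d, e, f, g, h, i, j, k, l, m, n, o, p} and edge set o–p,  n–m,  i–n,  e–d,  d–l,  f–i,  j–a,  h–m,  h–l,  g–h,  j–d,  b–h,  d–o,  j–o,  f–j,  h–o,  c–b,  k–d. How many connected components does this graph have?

1

Component: {a, b, c, d, e, f, g, h, i, j, k, l, m, n, o, p}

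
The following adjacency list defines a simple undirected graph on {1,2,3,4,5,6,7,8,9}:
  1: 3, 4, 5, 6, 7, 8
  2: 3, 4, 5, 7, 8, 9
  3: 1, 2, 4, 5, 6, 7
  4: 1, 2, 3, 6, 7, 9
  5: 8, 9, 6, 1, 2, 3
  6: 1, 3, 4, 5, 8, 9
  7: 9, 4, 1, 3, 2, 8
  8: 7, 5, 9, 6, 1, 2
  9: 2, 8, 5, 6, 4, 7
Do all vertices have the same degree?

Degrees: 1:6, 2:6, 3:6, 4:6, 5:6, 6:6, 7:6, 8:6, 9:6
All degrees equal 6; the graph is regular.

Yes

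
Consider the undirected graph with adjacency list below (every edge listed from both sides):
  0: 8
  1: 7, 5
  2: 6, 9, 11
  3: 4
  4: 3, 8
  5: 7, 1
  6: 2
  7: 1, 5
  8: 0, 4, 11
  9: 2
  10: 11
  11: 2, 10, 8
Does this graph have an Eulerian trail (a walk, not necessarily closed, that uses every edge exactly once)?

Degrees: 0:1, 1:2, 2:3, 3:1, 4:2, 5:2, 6:1, 7:2, 8:3, 9:1, 10:1, 11:3
Odd-degree vertices: 0, 2, 3, 6, 8, 9, 10, 11 (8 total).
With 8 odd-degree vertices (more than two), no single trail can use every edge.

No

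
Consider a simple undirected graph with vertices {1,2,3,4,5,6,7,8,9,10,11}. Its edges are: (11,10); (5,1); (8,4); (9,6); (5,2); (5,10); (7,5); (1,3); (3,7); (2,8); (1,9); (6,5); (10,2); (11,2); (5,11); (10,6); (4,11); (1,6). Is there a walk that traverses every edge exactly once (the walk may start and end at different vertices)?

Yes

Degrees: 1:4, 2:4, 3:2, 4:2, 5:6, 6:4, 7:2, 8:2, 9:2, 10:4, 11:4
Odd-degree vertices: none (0 total).
With 0 odd-degree vertices and all edges in one connected piece, an Eulerian trail exists.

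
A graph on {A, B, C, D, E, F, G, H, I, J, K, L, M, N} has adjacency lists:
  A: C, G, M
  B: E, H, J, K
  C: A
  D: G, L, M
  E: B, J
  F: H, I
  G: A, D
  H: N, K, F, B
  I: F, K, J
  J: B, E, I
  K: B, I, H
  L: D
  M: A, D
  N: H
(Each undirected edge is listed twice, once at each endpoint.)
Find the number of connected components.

2

Component: {A, C, D, G, L, M}
Component: {B, E, F, H, I, J, K, N}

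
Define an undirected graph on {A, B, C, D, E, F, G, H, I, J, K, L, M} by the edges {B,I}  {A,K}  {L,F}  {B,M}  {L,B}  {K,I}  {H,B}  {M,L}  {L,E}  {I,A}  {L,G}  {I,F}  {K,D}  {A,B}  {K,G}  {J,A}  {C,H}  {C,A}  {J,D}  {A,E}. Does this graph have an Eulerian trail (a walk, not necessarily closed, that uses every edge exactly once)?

Degrees: A:6, B:5, C:2, D:2, E:2, F:2, G:2, H:2, I:4, J:2, K:4, L:5, M:2
Odd-degree vertices: B, L (2 total).
With 2 odd-degree vertices and all edges in one connected piece, an Eulerian trail exists (from B to L).

Yes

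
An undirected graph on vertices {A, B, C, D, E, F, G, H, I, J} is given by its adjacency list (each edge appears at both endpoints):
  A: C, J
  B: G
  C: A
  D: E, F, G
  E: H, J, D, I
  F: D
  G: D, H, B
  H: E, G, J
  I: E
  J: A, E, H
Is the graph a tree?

|V| = 10, |E| = 11.
Connected but with 11 > 9 edges, so it has a cycle and is not a tree.

No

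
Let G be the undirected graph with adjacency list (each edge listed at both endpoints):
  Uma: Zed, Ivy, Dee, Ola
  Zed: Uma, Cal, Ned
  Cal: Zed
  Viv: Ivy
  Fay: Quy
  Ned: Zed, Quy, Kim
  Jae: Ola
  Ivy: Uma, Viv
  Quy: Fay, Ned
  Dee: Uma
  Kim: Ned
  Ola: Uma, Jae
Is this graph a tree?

|V| = 12, |E| = 11.
It is connected with exactly 11 edges, hence acyclic — it is a tree.

Yes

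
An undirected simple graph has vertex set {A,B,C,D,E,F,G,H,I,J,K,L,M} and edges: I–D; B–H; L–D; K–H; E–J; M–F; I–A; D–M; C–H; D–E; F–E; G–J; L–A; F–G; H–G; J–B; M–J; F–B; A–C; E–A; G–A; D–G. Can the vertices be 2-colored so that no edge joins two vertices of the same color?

Partition the vertices as {B, C, E, G, I, K, L, M} vs {A, D, F, H, J}. Each listed edge has one endpoint in each part, so the graph is bipartite.

Yes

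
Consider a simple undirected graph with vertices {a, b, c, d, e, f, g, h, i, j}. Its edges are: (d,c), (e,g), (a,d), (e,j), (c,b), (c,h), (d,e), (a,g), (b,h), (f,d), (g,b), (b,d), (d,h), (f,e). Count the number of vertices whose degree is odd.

4

Degrees: a:2, b:4, c:3, d:6, e:4, f:2, g:3, h:3, i:0, j:1
Odd-degree vertices: c, g, h, j.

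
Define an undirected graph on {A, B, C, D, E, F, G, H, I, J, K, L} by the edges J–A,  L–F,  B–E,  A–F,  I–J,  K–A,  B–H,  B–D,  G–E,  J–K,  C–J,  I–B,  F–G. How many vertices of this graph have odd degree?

Degrees: A:3, B:4, C:1, D:1, E:2, F:3, G:2, H:1, I:2, J:4, K:2, L:1
Odd-degree vertices: A, C, D, F, H, L.

6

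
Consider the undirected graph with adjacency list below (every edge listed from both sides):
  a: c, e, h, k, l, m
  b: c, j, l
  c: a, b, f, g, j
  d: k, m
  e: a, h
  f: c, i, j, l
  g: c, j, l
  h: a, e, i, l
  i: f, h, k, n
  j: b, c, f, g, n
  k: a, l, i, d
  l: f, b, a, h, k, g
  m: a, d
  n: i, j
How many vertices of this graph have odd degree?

Degrees: a:6, b:3, c:5, d:2, e:2, f:4, g:3, h:4, i:4, j:5, k:4, l:6, m:2, n:2
Odd-degree vertices: b, c, g, j.

4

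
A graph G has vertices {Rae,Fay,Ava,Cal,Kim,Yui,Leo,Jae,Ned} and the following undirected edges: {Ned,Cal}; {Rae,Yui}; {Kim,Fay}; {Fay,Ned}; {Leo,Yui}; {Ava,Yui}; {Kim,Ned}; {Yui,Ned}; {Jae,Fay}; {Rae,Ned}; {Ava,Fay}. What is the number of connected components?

Component: {Rae, Fay, Ava, Cal, Kim, Yui, Leo, Jae, Ned}

1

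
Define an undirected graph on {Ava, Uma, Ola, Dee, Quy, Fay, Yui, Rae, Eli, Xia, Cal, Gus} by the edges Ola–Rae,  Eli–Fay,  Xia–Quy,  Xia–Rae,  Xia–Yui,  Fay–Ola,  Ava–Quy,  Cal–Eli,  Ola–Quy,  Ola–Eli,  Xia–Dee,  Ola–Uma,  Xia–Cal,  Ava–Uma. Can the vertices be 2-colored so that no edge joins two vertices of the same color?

No

The cycle Fay-Ola-Eli-Fay has length 3, which is odd, so the graph is not bipartite.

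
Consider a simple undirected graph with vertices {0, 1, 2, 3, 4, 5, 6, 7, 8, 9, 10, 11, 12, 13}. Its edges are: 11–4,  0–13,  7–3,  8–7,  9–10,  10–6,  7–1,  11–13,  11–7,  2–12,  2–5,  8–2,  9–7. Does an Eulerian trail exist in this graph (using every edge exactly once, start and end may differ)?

No

Degrees: 0:1, 1:1, 2:3, 3:1, 4:1, 5:1, 6:1, 7:5, 8:2, 9:2, 10:2, 11:3, 12:1, 13:2
Odd-degree vertices: 0, 1, 2, 3, 4, 5, 6, 7, 11, 12 (10 total).
With 10 odd-degree vertices (more than two), no single trail can use every edge.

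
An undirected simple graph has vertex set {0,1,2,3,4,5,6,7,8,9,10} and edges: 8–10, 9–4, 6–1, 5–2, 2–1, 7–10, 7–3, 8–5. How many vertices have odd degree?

4

Degrees: 0:0, 1:2, 2:2, 3:1, 4:1, 5:2, 6:1, 7:2, 8:2, 9:1, 10:2
Odd-degree vertices: 3, 4, 6, 9.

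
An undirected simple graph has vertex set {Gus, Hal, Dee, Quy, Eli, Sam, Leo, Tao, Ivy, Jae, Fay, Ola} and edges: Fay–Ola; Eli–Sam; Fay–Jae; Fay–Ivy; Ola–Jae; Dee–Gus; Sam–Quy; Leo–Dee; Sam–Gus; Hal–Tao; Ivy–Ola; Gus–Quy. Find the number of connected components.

Component: {Hal, Tao}
Component: {Ivy, Jae, Fay, Ola}
Component: {Gus, Dee, Quy, Eli, Sam, Leo}

3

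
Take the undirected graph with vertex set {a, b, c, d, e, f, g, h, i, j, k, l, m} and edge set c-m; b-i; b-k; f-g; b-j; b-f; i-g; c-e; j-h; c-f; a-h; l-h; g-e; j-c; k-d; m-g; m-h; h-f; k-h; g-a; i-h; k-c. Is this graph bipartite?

Partition the vertices as {b, c, d, g, h} vs {a, e, f, i, j, k, l, m}. Each listed edge has one endpoint in each part, so the graph is bipartite.

Yes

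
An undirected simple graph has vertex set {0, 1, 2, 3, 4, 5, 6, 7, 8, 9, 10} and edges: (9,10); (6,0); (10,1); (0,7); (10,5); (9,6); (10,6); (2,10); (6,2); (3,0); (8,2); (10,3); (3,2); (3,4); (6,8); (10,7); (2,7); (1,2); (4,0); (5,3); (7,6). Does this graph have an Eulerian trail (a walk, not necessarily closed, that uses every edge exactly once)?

Degrees: 0:4, 1:2, 2:6, 3:5, 4:2, 5:2, 6:6, 7:4, 8:2, 9:2, 10:7
Odd-degree vertices: 3, 10 (2 total).
The non-isolated vertices are connected and exactly 2 have odd degree, so an Eulerian trail exists (from 3 to 10).

Yes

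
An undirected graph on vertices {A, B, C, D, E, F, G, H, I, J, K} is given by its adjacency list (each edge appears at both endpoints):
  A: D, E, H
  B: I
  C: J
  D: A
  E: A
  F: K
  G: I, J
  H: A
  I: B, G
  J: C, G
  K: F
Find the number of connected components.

Component: {F, K}
Component: {A, D, E, H}
Component: {B, C, G, I, J}

3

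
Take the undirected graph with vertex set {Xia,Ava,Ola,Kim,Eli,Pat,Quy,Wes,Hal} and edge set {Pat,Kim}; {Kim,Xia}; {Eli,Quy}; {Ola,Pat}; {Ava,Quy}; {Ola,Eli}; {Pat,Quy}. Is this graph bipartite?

A valid 2-coloring puts {Ola, Kim, Quy, Wes, Hal} on one side and {Xia, Ava, Eli, Pat} on the other; every edge crosses between the two sides.

Yes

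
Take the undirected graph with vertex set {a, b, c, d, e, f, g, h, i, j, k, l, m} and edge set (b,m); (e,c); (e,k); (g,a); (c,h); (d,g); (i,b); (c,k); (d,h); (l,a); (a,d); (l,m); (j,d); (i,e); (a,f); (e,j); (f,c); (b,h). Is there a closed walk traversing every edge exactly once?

Degrees: a:4, b:3, c:4, d:4, e:4, f:2, g:2, h:3, i:2, j:2, k:2, l:2, m:2
Vertices with odd degree: b, h. An Eulerian circuit requires all degrees even.

No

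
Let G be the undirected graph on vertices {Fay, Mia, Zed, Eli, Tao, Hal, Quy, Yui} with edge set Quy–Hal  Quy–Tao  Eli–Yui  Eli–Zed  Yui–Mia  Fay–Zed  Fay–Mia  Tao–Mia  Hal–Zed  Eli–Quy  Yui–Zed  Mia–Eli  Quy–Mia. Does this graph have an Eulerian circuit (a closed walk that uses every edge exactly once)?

No

Degrees: Fay:2, Mia:5, Zed:4, Eli:4, Tao:2, Hal:2, Quy:4, Yui:3
Mia, Yui have odd degree; an Eulerian circuit needs every degree to be even, so none exists.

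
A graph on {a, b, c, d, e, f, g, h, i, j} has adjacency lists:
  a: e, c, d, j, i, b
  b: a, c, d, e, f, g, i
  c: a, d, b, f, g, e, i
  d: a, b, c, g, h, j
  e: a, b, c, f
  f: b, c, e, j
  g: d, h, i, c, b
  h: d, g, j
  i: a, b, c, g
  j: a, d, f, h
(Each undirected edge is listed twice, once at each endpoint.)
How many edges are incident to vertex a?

6

Neighbors of a: b, c, d, e, i, j.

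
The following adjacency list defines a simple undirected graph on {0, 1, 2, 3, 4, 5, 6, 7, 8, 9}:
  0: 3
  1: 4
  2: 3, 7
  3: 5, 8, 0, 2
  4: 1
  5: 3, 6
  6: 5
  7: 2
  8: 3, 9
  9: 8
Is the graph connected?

Component: {1, 4}
Component: {0, 2, 3, 5, 6, 7, 8, 9}
There are 2 separate components, so the graph is not connected.

No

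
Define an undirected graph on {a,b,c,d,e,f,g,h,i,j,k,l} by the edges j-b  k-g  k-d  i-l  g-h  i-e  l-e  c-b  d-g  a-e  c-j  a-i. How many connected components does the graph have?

Component: {f}
Component: {b, c, j}
Component: {a, e, i, l}
Component: {d, g, h, k}

4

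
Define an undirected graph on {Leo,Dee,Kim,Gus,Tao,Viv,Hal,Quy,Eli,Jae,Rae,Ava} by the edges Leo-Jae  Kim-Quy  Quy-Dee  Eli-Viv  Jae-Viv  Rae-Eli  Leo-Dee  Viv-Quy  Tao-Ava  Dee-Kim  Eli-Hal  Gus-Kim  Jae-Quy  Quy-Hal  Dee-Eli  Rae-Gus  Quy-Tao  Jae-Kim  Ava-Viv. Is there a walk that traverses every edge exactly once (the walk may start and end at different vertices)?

Degrees: Leo:2, Dee:4, Kim:4, Gus:2, Tao:2, Viv:4, Hal:2, Quy:6, Eli:4, Jae:4, Rae:2, Ava:2
Odd-degree vertices: none (0 total).
With 0 odd-degree vertices and all edges in one connected piece, an Eulerian trail exists.

Yes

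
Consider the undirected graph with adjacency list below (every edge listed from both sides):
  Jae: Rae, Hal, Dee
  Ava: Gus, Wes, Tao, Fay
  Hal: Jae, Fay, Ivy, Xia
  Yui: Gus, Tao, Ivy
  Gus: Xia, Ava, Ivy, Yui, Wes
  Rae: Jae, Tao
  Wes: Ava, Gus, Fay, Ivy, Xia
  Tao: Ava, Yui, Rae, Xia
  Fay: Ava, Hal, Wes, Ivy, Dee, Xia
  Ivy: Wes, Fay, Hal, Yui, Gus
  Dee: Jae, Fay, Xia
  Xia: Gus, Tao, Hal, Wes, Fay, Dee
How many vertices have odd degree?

6

Degrees: Jae:3, Ava:4, Hal:4, Yui:3, Gus:5, Rae:2, Wes:5, Tao:4, Fay:6, Ivy:5, Dee:3, Xia:6
Odd-degree vertices: Jae, Yui, Gus, Wes, Ivy, Dee.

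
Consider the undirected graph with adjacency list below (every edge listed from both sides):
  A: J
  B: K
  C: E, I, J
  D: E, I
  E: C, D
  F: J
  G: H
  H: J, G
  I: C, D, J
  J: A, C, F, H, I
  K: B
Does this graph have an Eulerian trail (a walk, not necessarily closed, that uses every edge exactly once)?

Degrees: A:1, B:1, C:3, D:2, E:2, F:1, G:1, H:2, I:3, J:5, K:1
Odd-degree vertices: A, B, C, F, G, I, J, K (8 total).
With 8 odd-degree vertices (more than two), no single trail can use every edge.

No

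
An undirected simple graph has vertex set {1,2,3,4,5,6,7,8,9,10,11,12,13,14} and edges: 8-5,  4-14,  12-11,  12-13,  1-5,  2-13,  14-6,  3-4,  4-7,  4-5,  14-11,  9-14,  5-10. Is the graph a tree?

|V| = 14, |E| = 13.
It is connected with exactly 13 edges, hence acyclic — it is a tree.

Yes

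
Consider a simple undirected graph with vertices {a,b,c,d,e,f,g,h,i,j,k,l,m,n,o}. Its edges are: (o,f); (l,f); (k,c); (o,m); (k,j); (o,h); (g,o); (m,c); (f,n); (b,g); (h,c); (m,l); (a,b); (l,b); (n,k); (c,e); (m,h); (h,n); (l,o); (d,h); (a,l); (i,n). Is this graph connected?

A breadth-first search from a visits a, l, b, m, f, o, g, c, h, n, e, k, d, i, j — all 15 vertices — so the graph is connected.

Yes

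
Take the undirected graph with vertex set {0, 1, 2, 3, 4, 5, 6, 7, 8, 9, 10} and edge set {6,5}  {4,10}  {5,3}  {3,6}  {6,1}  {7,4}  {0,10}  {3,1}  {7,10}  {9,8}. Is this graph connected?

No

Component: {2}
Component: {8, 9}
Component: {0, 4, 7, 10}
Component: {1, 3, 5, 6}
There are 4 separate components, so the graph is not connected.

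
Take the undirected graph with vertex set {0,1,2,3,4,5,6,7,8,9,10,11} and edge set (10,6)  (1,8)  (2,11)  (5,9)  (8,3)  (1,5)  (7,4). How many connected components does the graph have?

Component: {0}
Component: {2, 11}
Component: {4, 7}
Component: {6, 10}
Component: {1, 3, 5, 8, 9}

5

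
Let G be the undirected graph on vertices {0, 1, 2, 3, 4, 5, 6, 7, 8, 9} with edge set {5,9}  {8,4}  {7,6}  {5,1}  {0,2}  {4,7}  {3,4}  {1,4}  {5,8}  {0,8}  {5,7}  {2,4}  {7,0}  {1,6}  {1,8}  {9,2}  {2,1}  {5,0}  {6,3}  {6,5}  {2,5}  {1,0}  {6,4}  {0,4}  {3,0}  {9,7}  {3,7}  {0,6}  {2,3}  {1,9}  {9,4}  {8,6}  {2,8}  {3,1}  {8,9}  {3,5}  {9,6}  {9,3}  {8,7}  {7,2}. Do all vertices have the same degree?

Yes

Degrees: 0:8, 1:8, 2:8, 3:8, 4:8, 5:8, 6:8, 7:8, 8:8, 9:8
All degrees equal 8; the graph is regular.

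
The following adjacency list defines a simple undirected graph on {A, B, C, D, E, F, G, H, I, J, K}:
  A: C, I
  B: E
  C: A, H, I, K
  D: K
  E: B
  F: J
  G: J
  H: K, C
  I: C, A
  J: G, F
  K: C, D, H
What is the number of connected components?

3

Component: {B, E}
Component: {F, G, J}
Component: {A, C, D, H, I, K}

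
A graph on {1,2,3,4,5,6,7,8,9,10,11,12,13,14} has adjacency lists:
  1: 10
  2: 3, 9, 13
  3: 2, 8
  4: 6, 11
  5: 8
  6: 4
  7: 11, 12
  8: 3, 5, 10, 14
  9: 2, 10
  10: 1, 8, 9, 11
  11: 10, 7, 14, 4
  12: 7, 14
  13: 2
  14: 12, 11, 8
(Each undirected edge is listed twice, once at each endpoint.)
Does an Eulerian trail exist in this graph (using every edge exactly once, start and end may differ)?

Degrees: 1:1, 2:3, 3:2, 4:2, 5:1, 6:1, 7:2, 8:4, 9:2, 10:4, 11:4, 12:2, 13:1, 14:3
Odd-degree vertices: 1, 2, 5, 6, 13, 14 (6 total).
With 6 odd-degree vertices (more than two), no single trail can use every edge.

No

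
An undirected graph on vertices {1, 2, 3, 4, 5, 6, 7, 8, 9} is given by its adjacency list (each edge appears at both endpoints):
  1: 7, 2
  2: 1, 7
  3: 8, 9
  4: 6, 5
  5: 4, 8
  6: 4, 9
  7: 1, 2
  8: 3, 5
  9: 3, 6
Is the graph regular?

Yes

Degrees: 1:2, 2:2, 3:2, 4:2, 5:2, 6:2, 7:2, 8:2, 9:2
Every vertex has degree 2, so the graph is 2-regular.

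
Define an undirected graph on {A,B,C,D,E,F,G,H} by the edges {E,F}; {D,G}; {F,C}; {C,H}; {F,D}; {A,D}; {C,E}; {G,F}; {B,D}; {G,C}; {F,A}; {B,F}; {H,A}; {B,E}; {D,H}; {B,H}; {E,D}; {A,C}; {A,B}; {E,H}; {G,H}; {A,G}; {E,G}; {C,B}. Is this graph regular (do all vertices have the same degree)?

Degrees: A:6, B:6, C:6, D:6, E:6, F:6, G:6, H:6
All degrees equal 6; the graph is regular.

Yes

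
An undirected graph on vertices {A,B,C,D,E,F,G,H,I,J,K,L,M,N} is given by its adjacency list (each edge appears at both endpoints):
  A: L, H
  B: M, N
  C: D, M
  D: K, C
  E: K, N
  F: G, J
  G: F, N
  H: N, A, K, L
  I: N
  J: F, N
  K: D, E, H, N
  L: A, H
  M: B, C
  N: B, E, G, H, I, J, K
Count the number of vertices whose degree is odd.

Degrees: A:2, B:2, C:2, D:2, E:2, F:2, G:2, H:4, I:1, J:2, K:4, L:2, M:2, N:7
Odd-degree vertices: I, N.

2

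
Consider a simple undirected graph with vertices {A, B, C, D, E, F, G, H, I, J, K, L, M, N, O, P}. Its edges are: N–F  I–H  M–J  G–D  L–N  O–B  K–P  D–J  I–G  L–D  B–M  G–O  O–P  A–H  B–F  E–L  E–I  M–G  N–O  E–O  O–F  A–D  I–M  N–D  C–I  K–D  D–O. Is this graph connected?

A breadth-first search from A visits A, H, D, I, G, O, N, K, L, J, C, M, E, P, B, F — all 16 vertices — so the graph is connected.

Yes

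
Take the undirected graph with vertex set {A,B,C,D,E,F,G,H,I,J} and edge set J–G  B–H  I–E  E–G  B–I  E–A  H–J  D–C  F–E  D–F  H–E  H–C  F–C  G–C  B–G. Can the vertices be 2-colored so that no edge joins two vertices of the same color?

F-D-C-F is an odd cycle (length 3), and a bipartite graph can contain only even cycles.

No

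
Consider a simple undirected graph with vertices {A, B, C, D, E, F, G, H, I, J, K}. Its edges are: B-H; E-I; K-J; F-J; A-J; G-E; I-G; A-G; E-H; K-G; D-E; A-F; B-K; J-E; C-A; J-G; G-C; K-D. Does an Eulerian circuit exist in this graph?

No

Degrees: A:4, B:2, C:2, D:2, E:5, F:2, G:6, H:2, I:2, J:5, K:4
Vertices with odd degree: E, J. An Eulerian circuit requires all degrees even.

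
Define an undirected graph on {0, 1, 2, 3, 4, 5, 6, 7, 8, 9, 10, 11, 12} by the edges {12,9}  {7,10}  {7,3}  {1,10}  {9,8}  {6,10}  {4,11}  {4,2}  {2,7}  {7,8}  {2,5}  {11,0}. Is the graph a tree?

The graph has 13 vertices and 12 edges.
Connected and |E| = |V| - 1, which characterizes a tree.

Yes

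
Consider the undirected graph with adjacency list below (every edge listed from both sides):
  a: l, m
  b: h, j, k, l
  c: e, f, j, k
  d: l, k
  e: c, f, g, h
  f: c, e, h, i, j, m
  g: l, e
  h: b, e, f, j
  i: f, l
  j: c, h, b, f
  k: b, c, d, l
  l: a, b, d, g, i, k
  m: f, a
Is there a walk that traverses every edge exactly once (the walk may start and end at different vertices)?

Degrees: a:2, b:4, c:4, d:2, e:4, f:6, g:2, h:4, i:2, j:4, k:4, l:6, m:2
Odd-degree vertices: none (0 total).
The non-isolated vertices are connected and exactly 0 have odd degree, so an Eulerian trail exists.

Yes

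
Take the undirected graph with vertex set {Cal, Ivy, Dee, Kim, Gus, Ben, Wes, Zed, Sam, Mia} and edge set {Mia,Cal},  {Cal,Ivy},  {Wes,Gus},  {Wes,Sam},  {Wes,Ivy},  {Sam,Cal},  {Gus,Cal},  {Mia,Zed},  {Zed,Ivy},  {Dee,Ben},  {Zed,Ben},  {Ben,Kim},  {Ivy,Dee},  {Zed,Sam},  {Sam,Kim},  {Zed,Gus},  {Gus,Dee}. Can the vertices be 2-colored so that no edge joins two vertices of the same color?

A valid 2-coloring puts {Ivy, Gus, Ben, Sam, Mia} on one side and {Cal, Dee, Kim, Wes, Zed} on the other; every edge crosses between the two sides.

Yes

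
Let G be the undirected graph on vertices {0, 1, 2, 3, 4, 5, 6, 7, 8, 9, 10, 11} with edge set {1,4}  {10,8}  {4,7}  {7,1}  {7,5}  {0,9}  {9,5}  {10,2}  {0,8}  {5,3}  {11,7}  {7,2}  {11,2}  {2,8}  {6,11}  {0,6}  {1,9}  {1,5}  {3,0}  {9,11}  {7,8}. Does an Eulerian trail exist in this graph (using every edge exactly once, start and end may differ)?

Degrees: 0:4, 1:4, 2:4, 3:2, 4:2, 5:4, 6:2, 7:6, 8:4, 9:4, 10:2, 11:4
Odd-degree vertices: none (0 total).
With 0 odd-degree vertices and all edges in one connected piece, an Eulerian trail exists.

Yes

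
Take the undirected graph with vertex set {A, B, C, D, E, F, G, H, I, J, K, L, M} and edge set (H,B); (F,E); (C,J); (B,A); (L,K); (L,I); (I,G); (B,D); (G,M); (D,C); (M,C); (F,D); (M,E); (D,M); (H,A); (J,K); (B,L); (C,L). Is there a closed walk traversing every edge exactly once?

Degrees: A:2, B:4, C:4, D:4, E:2, F:2, G:2, H:2, I:2, J:2, K:2, L:4, M:4
All degrees are even and the non-isolated vertices are connected — an Eulerian circuit exists.

Yes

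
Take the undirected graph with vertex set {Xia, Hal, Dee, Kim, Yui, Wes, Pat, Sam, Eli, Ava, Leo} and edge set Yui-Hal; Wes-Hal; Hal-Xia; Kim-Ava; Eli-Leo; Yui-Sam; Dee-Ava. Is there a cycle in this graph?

No

|V| = 11, |E| = 7, number of components = 4.
A forest on 11 vertices with 4 components has exactly 7 edges, which matches — so no cycle.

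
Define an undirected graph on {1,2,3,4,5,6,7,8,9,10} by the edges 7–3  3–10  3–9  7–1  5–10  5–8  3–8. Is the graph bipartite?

Partition the vertices as {2, 4, 6, 7, 8, 9, 10} vs {1, 3, 5}. Each listed edge has one endpoint in each part, so the graph is bipartite.

Yes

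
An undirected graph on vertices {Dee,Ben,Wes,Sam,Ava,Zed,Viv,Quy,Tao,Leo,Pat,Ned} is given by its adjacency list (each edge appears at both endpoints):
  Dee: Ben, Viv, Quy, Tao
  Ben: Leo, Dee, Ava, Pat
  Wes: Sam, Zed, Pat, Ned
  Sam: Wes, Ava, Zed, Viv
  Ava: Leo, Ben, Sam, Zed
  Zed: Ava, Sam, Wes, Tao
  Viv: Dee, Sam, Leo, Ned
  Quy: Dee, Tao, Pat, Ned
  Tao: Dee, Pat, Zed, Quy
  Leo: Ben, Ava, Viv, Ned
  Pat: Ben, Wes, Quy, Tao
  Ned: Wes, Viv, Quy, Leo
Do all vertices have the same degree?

Degrees: Dee:4, Ben:4, Wes:4, Sam:4, Ava:4, Zed:4, Viv:4, Quy:4, Tao:4, Leo:4, Pat:4, Ned:4
All degrees equal 4; the graph is regular.

Yes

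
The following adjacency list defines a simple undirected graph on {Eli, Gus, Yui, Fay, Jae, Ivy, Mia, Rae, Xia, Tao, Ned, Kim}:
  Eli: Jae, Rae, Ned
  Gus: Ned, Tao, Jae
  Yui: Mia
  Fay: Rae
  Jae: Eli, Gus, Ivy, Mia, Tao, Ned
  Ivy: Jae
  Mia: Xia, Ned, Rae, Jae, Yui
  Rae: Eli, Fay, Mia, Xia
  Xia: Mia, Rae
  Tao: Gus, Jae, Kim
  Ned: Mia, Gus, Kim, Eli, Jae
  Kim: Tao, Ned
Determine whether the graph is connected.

Yes

Starting from Eli and exploring outward reaches every vertex (Eli, Rae, Ned, Jae, Xia, Fay, Mia, Kim, Gus, Ivy, Tao, Yui); the graph is connected.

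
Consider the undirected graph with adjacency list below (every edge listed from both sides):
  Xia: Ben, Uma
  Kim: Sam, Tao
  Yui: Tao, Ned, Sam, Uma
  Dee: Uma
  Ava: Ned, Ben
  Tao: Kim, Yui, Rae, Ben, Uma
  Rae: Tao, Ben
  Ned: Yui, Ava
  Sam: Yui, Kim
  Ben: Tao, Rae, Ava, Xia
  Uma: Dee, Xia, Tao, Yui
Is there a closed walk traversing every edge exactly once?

No

Degrees: Xia:2, Kim:2, Yui:4, Dee:1, Ava:2, Tao:5, Rae:2, Ned:2, Sam:2, Ben:4, Uma:4
Dee, Tao have odd degree; an Eulerian circuit needs every degree to be even, so none exists.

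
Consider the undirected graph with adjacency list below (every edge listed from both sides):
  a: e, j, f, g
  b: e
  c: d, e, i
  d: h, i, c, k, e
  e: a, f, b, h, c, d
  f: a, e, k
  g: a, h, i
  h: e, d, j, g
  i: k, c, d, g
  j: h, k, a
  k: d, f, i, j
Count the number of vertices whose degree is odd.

6

Degrees: a:4, b:1, c:3, d:5, e:6, f:3, g:3, h:4, i:4, j:3, k:4
Odd-degree vertices: b, c, d, f, g, j.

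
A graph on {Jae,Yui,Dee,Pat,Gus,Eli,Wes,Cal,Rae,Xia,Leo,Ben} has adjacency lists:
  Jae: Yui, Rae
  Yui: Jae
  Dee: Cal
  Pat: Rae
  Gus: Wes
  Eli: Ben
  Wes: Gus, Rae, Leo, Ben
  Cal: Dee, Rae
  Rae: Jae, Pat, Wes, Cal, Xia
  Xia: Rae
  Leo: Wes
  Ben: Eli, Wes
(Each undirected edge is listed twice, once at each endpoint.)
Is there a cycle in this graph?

The graph has 12 vertices, 11 edges, and 1 connected component.
Since 11 = 12 - 1, the graph is a forest and contains no cycle.

No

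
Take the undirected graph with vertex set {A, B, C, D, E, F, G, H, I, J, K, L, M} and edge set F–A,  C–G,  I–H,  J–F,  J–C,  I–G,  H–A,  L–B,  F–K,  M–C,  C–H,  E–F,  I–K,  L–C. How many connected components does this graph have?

Component: {D}
Component: {A, B, C, E, F, G, H, I, J, K, L, M}

2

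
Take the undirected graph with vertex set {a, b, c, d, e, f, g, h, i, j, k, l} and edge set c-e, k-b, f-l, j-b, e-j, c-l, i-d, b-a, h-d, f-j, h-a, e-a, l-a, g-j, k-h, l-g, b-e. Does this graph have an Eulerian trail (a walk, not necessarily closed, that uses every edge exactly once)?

Yes

Degrees: a:4, b:4, c:2, d:2, e:4, f:2, g:2, h:3, i:1, j:4, k:2, l:4
Odd-degree vertices: h, i (2 total).
The non-isolated vertices are connected and exactly 2 have odd degree, so an Eulerian trail exists (from h to i).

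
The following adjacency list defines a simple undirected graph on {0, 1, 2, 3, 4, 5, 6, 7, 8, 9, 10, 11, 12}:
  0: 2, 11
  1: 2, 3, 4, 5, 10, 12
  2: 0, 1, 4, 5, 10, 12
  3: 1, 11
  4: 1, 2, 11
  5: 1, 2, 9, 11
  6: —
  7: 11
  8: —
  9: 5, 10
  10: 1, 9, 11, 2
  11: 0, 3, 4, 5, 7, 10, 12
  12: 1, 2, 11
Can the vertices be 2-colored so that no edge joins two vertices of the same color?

No

The cycle 2-1-12-2 has length 3, which is odd, so the graph is not bipartite.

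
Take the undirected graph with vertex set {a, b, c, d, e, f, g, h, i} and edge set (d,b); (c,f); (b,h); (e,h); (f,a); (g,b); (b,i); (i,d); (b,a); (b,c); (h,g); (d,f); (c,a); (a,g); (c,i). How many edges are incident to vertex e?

Neighbors of e: h.

1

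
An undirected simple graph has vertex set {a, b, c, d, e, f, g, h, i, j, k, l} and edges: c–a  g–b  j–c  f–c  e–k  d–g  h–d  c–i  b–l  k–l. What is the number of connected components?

Component: {a, c, f, i, j}
Component: {b, d, e, g, h, k, l}

2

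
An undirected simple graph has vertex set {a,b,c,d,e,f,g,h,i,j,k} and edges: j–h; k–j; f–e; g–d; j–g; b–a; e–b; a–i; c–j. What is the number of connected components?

2

Component: {a, b, e, f, i}
Component: {c, d, g, h, j, k}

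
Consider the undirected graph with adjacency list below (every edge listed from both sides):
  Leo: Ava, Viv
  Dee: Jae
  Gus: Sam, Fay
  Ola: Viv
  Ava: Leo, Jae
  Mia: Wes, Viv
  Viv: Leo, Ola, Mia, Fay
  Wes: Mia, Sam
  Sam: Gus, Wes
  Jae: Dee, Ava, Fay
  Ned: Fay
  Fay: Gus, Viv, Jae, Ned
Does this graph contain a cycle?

Yes

The graph has 12 vertices, 13 edges, and 1 connected component.
One cycle is Leo-Viv-Fay-Jae-Ava-Leo.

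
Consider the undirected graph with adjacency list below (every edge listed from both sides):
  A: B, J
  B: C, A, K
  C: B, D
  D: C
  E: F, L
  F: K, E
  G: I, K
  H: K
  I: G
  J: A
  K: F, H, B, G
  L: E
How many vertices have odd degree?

6

Degrees: A:2, B:3, C:2, D:1, E:2, F:2, G:2, H:1, I:1, J:1, K:4, L:1
Odd-degree vertices: B, D, H, I, J, L.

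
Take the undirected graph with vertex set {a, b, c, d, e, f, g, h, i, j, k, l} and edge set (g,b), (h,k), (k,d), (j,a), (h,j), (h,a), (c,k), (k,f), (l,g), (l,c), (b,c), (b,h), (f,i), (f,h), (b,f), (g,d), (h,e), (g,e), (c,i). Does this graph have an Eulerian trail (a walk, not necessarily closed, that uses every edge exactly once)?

Yes

Degrees: a:2, b:4, c:4, d:2, e:2, f:4, g:4, h:6, i:2, j:2, k:4, l:2
Odd-degree vertices: none (0 total).
With 0 odd-degree vertices and all edges in one connected piece, an Eulerian trail exists.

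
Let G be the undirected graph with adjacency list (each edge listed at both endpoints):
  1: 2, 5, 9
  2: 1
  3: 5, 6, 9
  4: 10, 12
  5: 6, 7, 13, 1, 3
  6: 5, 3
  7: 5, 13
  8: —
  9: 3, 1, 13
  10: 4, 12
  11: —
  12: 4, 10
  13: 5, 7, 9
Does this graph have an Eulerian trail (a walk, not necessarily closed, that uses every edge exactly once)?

No

Degrees: 1:3, 2:1, 3:3, 4:2, 5:5, 6:2, 7:2, 8:0, 9:3, 10:2, 11:0, 12:2, 13:3
Odd-degree vertices: 1, 2, 3, 5, 9, 13 (6 total).
With 6 odd-degree vertices (more than two), no single trail can use every edge.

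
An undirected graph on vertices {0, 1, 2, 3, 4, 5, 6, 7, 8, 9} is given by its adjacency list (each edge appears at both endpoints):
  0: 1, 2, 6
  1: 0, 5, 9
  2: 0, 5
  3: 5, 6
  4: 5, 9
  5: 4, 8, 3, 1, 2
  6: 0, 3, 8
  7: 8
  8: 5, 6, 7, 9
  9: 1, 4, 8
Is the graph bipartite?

No

The cycle 6-0-2-5-8-6 has length 5, which is odd, so the graph is not bipartite.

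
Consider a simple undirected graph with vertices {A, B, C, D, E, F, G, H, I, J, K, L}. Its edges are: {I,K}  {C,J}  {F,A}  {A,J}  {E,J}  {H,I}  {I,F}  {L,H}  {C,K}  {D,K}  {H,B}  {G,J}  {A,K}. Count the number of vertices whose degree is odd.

8

Degrees: A:3, B:1, C:2, D:1, E:1, F:2, G:1, H:3, I:3, J:4, K:4, L:1
Odd-degree vertices: A, B, D, E, G, H, I, L.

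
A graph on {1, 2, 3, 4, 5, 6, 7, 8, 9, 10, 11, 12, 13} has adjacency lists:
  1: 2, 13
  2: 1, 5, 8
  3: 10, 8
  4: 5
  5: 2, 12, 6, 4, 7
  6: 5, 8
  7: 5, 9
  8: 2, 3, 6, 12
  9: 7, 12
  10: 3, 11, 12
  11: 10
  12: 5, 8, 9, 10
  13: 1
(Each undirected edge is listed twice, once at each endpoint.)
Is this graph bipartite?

Yes

Partition the vertices as {2, 3, 4, 6, 7, 11, 12, 13} vs {1, 5, 8, 9, 10}. Each listed edge has one endpoint in each part, so the graph is bipartite.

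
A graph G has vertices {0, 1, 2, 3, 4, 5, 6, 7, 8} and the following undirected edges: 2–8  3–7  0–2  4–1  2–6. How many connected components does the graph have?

Component: {5}
Component: {1, 4}
Component: {3, 7}
Component: {0, 2, 6, 8}

4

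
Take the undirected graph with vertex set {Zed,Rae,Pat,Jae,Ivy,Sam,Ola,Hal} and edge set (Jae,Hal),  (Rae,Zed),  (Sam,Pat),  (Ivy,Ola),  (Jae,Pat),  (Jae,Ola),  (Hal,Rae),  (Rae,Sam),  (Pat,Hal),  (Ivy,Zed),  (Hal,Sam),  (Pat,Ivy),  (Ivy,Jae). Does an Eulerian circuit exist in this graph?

Degrees: Zed:2, Rae:3, Pat:4, Jae:4, Ivy:4, Sam:3, Ola:2, Hal:4
Rae, Sam have odd degree; an Eulerian circuit needs every degree to be even, so none exists.

No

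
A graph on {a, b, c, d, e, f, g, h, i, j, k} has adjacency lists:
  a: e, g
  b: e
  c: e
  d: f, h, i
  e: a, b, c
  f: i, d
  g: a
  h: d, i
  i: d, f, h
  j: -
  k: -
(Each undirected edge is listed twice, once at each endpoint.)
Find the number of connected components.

Component: {j}
Component: {k}
Component: {d, f, h, i}
Component: {a, b, c, e, g}

4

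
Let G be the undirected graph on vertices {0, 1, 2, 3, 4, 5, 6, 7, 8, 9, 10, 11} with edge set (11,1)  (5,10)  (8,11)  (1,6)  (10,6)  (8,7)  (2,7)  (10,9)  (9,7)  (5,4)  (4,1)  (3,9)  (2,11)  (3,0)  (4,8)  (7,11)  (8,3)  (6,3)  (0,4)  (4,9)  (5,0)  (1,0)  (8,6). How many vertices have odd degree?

4

Degrees: 0:4, 1:4, 2:2, 3:4, 4:5, 5:3, 6:4, 7:4, 8:5, 9:4, 10:3, 11:4
Odd-degree vertices: 4, 5, 8, 10.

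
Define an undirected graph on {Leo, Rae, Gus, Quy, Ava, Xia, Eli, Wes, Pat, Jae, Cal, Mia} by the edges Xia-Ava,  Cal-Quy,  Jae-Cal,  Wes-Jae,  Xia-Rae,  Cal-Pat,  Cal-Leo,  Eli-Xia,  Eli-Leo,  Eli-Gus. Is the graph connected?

No

Component: {Mia}
Component: {Leo, Rae, Gus, Quy, Ava, Xia, Eli, Wes, Pat, Jae, Cal}
There are 2 separate components, so the graph is not connected.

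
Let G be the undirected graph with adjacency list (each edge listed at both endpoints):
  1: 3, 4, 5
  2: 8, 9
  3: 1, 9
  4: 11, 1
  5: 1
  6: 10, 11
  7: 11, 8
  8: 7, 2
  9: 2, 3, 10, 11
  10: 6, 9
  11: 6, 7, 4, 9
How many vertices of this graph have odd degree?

2

Degrees: 1:3, 2:2, 3:2, 4:2, 5:1, 6:2, 7:2, 8:2, 9:4, 10:2, 11:4
Odd-degree vertices: 1, 5.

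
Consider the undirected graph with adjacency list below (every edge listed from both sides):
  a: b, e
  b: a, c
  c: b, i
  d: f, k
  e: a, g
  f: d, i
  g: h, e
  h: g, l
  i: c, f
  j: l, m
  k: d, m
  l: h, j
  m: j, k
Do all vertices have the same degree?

Degrees: a:2, b:2, c:2, d:2, e:2, f:2, g:2, h:2, i:2, j:2, k:2, l:2, m:2
Every vertex has degree 2, so the graph is 2-regular.

Yes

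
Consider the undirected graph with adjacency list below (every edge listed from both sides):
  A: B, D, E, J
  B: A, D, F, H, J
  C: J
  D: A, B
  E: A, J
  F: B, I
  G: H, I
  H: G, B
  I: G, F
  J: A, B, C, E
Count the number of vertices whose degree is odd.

Degrees: A:4, B:5, C:1, D:2, E:2, F:2, G:2, H:2, I:2, J:4
Odd-degree vertices: B, C.

2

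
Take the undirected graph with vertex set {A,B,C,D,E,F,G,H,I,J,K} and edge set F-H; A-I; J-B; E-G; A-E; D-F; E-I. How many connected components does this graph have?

5

Component: {C}
Component: {K}
Component: {B, J}
Component: {D, F, H}
Component: {A, E, G, I}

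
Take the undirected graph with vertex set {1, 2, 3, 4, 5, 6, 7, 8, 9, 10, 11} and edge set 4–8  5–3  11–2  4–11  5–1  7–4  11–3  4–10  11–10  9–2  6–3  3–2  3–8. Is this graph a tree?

The graph has 11 vertices and 13 edges.
Connected but with 13 > 10 edges, so it has a cycle and is not a tree.

No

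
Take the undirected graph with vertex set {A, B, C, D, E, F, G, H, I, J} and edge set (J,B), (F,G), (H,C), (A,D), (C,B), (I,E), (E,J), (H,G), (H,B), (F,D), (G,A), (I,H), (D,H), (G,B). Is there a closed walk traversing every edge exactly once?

Degrees: A:2, B:4, C:2, D:3, E:2, F:2, G:4, H:5, I:2, J:2
D, H have odd degree; an Eulerian circuit needs every degree to be even, so none exists.

No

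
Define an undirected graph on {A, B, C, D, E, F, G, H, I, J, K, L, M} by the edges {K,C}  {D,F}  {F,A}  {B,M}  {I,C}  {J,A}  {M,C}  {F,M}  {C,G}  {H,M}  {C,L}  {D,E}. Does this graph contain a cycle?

The graph has 13 vertices, 12 edges, and 1 connected component.
A forest on 13 vertices with 1 component has exactly 12 edges, which matches — so no cycle.

No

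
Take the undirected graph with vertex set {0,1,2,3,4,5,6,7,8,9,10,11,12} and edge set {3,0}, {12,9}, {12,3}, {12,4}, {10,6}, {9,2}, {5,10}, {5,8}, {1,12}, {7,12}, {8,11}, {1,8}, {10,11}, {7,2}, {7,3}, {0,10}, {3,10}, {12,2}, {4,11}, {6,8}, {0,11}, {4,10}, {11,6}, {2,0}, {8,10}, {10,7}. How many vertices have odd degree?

Degrees: 0:4, 1:2, 2:4, 3:4, 4:3, 5:2, 6:3, 7:4, 8:5, 9:2, 10:8, 11:5, 12:6
Odd-degree vertices: 4, 6, 8, 11.

4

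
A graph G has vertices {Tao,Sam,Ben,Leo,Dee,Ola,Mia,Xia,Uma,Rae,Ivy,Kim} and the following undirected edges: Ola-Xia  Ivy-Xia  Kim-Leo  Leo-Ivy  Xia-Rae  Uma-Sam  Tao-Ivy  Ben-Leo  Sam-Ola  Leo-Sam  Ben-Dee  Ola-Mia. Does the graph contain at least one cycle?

Yes

|V| = 12, |E| = 12, number of components = 1.
One cycle is Ivy-Leo-Sam-Ola-Xia-Ivy.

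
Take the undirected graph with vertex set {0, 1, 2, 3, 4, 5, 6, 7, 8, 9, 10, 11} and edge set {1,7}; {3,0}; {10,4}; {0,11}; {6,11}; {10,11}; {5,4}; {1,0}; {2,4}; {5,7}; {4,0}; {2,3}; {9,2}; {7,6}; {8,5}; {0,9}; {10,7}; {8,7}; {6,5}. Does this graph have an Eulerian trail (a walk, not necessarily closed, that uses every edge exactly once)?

No

Degrees: 0:5, 1:2, 2:3, 3:2, 4:4, 5:4, 6:3, 7:5, 8:2, 9:2, 10:3, 11:3
Odd-degree vertices: 0, 2, 6, 7, 10, 11 (6 total).
With 6 odd-degree vertices (more than two), no single trail can use every edge.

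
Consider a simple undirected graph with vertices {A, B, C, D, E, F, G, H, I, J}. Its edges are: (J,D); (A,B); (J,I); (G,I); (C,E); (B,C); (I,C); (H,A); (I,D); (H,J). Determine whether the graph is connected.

No

Component: {F}
Component: {A, B, C, D, E, G, H, I, J}
No edge joins these 2 groups, so the graph is disconnected.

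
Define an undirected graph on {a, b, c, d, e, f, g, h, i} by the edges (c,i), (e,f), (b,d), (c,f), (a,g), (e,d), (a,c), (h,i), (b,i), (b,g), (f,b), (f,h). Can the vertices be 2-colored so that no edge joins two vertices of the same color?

No

b-g-a-c-i-b is an odd cycle (length 5), and a bipartite graph can contain only even cycles.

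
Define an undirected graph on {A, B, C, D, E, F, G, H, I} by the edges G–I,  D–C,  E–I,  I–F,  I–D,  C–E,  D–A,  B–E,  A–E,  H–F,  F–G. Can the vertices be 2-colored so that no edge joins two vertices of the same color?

The cycle G-F-I-G has length 3, which is odd, so the graph is not bipartite.

No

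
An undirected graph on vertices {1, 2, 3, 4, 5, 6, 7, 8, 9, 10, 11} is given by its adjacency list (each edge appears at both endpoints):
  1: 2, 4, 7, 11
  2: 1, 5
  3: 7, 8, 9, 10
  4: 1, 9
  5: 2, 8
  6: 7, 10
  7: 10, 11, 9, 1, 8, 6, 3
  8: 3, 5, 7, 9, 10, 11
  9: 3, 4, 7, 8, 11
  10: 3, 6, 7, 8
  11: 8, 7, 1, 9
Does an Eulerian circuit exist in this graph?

No

Degrees: 1:4, 2:2, 3:4, 4:2, 5:2, 6:2, 7:7, 8:6, 9:5, 10:4, 11:4
7, 9 have odd degree; an Eulerian circuit needs every degree to be even, so none exists.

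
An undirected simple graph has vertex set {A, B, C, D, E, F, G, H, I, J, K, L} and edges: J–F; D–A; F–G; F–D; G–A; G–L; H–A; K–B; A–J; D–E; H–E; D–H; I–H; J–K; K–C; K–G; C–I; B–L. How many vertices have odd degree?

2

Degrees: A:4, B:2, C:2, D:4, E:2, F:3, G:4, H:4, I:2, J:3, K:4, L:2
Odd-degree vertices: F, J.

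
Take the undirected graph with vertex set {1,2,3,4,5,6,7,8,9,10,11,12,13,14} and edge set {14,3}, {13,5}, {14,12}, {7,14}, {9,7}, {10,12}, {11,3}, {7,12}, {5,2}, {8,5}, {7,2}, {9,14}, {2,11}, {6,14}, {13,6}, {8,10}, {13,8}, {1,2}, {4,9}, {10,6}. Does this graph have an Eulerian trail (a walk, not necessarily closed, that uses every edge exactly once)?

Degrees: 1:1, 2:4, 3:2, 4:1, 5:3, 6:3, 7:4, 8:3, 9:3, 10:3, 11:2, 12:3, 13:3, 14:5
Odd-degree vertices: 1, 4, 5, 6, 8, 9, 10, 12, 13, 14 (10 total).
An Eulerian trail requires 0 or 2 odd-degree vertices; here there are 10.

No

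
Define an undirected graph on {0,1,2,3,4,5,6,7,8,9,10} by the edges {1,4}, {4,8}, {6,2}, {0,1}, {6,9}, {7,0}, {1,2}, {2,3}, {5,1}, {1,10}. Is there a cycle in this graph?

No

The graph has 11 vertices, 10 edges, and 1 connected component.
A forest on 11 vertices with 1 component has exactly 10 edges, which matches — so no cycle.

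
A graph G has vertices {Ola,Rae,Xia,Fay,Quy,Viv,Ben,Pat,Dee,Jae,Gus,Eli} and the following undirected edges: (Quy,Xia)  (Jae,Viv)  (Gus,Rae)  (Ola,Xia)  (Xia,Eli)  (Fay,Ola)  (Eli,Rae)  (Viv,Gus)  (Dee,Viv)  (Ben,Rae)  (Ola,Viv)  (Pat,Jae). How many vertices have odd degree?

8

Degrees: Ola:3, Rae:3, Xia:3, Fay:1, Quy:1, Viv:4, Ben:1, Pat:1, Dee:1, Jae:2, Gus:2, Eli:2
Odd-degree vertices: Ola, Rae, Xia, Fay, Quy, Ben, Pat, Dee.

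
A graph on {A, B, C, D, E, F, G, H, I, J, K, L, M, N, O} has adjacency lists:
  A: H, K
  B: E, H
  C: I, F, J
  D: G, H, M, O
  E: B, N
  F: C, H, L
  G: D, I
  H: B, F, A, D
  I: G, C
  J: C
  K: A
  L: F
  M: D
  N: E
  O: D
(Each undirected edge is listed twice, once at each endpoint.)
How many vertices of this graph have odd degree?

Degrees: A:2, B:2, C:3, D:4, E:2, F:3, G:2, H:4, I:2, J:1, K:1, L:1, M:1, N:1, O:1
Odd-degree vertices: C, F, J, K, L, M, N, O.

8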